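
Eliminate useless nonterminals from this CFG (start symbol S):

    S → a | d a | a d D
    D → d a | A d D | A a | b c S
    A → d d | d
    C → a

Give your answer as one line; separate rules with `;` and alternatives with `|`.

S → a | d a | a d D; D → d a | A d D | A a | b c S; A → d d | d

Generating nonterminals: {A, C, D, S}.
Reachable from S after that: {A, D, S}.
Removed useless symbols: {C} and every production mentioning them.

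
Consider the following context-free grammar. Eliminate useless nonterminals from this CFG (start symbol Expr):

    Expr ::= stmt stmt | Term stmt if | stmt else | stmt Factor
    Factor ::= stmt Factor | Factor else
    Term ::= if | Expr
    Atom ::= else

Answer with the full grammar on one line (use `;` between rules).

Generating nonterminals: {Atom, Expr, Term}.
Reachable from Expr after that: {Expr, Term}.
Removed useless symbols: {Atom, Factor} and every production mentioning them.

Expr ::= stmt stmt | Term stmt if | stmt else; Term ::= if | Expr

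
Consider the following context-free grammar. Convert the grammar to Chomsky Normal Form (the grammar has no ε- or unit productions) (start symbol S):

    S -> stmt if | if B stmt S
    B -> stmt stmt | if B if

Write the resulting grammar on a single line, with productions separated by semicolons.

S -> X1 X2 | X2 Y1; B -> X1 X1 | X2 Y3; X1 -> stmt; X2 -> if; Y1 -> B Y2; Y2 -> X1 S; Y3 -> B X2

Introduce a nonterminal for each terminal appearing in a rule of length ≥ 2: X1 → stmt, X2 → if.
Binarize each right-hand side of length ≥ 3 by chaining fresh nonterminals (Y1, Y2, …): affected rules were S → X2 B X1 S; B → X2 B X2.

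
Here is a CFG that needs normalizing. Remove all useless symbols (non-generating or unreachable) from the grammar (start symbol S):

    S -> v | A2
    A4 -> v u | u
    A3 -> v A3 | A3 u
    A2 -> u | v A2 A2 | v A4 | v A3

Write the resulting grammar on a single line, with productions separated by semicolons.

S -> v | A2; A4 -> v u | u; A2 -> u | v A2 A2 | v A4

Generating nonterminals: {A2, A4, S}.
Reachable from S after that: {A2, A4, S}.
Removed useless symbols: {A3} and every production mentioning them.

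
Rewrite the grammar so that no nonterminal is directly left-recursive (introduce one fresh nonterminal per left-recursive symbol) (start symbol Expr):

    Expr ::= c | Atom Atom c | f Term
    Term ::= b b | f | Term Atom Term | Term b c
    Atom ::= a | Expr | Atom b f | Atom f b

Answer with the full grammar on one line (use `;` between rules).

Term, Atom are directly left-recursive.
For Term: α = {Atom Term, b c}, β = {b b, f}. Rewrite as Term → β Term1 and Term1 → α Term1 | ε.
For Atom: α = {b f, f b}, β = {a, Expr}. Rewrite as Atom → β Atom1 and Atom1 → α Atom1 | ε.

Expr ::= c | Atom Atom c | f Term; Term ::= b b Term1 | f Term1; Atom ::= a Atom1 | Expr Atom1; Term1 ::= Atom Term Term1 | b c Term1 | epsilon; Atom1 ::= b f Atom1 | f b Atom1 | epsilon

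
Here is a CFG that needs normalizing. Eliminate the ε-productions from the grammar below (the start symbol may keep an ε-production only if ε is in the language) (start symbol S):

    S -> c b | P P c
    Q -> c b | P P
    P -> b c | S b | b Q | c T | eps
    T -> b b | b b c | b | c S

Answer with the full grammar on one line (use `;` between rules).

S -> c b | P P c | P c | c; Q -> c b | P P | P; P -> b c | S b | b Q | b | c T; T -> b b | b b c | b | c S

Nullable set = {P, Q}.
ε ∉ L(G), so no ε-production is kept.
Expand every rule over subsets of its nullable positions: S → P P c gives P P c | P c | c. Q → P P gives P P | P. P → b Q gives b Q | b.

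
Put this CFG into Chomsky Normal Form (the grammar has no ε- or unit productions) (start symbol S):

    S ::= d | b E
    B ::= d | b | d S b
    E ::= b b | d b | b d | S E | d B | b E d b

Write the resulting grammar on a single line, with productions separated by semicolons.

S ::= d | X1 E; B ::= d | b | X2 Y1; E ::= X1 X1 | X2 X1 | X1 X2 | S E | X2 B | X1 Y2; X1 ::= b; X2 ::= d; Y1 ::= S X1; Y2 ::= E Y3; Y3 ::= X2 X1

Introduce a nonterminal for each terminal appearing in a rule of length ≥ 2: X1 → b, X2 → d.
Binarize each right-hand side of length ≥ 3 by chaining fresh nonterminals (Y1, Y2, …): affected rules were B → X2 S X1; E → X1 E X2 X1.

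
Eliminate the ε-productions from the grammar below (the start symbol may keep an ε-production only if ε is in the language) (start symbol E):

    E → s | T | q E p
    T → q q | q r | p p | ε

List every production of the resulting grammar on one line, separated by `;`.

E → s | T | q E p | q p | ε; T → q q | q r | p p

Nullable set = {E, T}.
ε ∈ L(G) since E is nullable, so keep E → ε.
Expand every rule over subsets of its nullable positions: E → q E p gives q E p | q p.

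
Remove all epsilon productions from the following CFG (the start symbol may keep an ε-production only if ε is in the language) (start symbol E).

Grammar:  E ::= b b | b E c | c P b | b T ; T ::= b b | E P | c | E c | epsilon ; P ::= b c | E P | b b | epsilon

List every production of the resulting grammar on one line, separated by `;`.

The nullable symbols are {P, T}.
ε ∉ L(G), so no ε-production is kept.
Add the nullable-subset variants: E → c P b gives c P b | c b. E → b T gives b T | b. T → E P gives E P | E. P → E P gives E P | E.

E ::= b b | b E c | c P b | c b | b T | b; T ::= b b | E P | E | c | E c; P ::= b c | E P | E | b b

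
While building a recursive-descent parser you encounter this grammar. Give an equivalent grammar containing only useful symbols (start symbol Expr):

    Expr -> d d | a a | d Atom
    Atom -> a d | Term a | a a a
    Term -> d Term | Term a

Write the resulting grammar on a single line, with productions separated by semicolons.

Generating nonterminals: {Atom, Expr}.
Reachable from Expr after that: {Atom, Expr}.
Removed useless symbols: {Term} and every production mentioning them.

Expr -> d d | a a | d Atom; Atom -> a d | a a a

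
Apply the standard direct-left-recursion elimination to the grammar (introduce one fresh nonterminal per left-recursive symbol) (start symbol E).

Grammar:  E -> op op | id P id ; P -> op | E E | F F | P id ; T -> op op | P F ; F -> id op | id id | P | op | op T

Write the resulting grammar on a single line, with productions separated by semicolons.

E -> op op | id P id; P -> op P' | E E P' | F F P'; T -> op op | P F; F -> id op | id id | P | op | op T; P' -> id P' | epsilon

Directly left-recursive nonterminal: P.
For P: α = {id}, β = {op, E E, F F}. Rewrite as P → β P' and P' → α P' | ε.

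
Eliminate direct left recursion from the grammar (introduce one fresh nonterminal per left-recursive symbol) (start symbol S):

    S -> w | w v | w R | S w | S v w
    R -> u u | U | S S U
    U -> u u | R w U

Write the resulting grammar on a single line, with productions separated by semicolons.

S -> w S' | w v S' | w R S'; R -> u u | U | S S U; U -> u u | R w U; S' -> w S' | v w S' | epsilon

S is directly left-recursive.
For S: α = {w, v w}, β = {w, w v, w R}. Rewrite as S → β S' and S' → α S' | ε.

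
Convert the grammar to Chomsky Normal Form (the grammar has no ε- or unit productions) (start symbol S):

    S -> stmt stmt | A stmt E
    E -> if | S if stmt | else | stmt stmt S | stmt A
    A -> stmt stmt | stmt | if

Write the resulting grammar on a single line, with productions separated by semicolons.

Introduce a nonterminal for each terminal appearing in a rule of length ≥ 2: X1 → stmt, X2 → if.
Binarize each right-hand side of length ≥ 3 by chaining fresh nonterminals (Y1, Y2, …): affected rules were S → A X1 E; E → S X2 X1; E → X1 X1 S.

S -> X1 X1 | A Y1; E -> if | S Y2 | else | X1 Y3 | X1 A; A -> X1 X1 | stmt | if; X1 -> stmt; X2 -> if; Y1 -> X1 E; Y2 -> X2 X1; Y3 -> X1 S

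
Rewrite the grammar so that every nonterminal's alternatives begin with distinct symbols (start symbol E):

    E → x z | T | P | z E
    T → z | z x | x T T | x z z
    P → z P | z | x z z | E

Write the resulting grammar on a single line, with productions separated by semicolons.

T has alternatives sharing prefix 'z': factor to T → z T' with T' → ε | x.
T has alternatives sharing prefix 'x': factor to T → x T'' with T'' → T T | z z.
P has alternatives sharing prefix 'z': factor to P → z P' with P' → P | ε.

E → x z | T | P | z E; T → z T' | x T''; P → x z z | E | z P'; T' → ε | x; T'' → T T | z z; P' → P | ε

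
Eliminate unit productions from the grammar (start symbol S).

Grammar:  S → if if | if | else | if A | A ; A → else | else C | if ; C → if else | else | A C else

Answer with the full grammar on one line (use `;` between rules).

Unit pairs: S ⇒* {A}.
Replace each nonterminal's rules with the union of the non-unit rules of every nonterminal it unit-derives.

S → if if | if | else | if A | else C; A → else | else C | if; C → if else | else | A C else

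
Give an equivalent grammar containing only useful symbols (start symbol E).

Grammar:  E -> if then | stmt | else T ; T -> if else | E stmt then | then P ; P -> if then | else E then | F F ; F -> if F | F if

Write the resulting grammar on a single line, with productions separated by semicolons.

E -> if then | stmt | else T; T -> if else | E stmt then | then P; P -> if then | else E then

Generating nonterminals: {E, P, T}.
Reachable from E after that: {E, P, T}.
Removed useless symbols: {F} and every production mentioning them.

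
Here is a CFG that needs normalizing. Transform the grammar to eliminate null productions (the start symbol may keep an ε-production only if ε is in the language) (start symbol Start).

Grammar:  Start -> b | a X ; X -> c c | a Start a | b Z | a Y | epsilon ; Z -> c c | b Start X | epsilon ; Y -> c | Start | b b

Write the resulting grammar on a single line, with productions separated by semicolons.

Start -> b | a X | a; X -> c c | a Start a | b Z | b | a Y; Z -> c c | b Start X | b Start; Y -> c | Start | b b

Nullable set = {X, Z}.
ε ∉ L(G), so no ε-production is kept.
Expand every rule over subsets of its nullable positions: Start → a X gives a X | a. X → b Z gives b Z | b. Z → b Start X gives b Start X | b Start.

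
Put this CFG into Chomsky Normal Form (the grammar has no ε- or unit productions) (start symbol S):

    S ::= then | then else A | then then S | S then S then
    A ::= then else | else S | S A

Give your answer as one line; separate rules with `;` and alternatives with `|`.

S ::= then | X1 Y1 | X1 Y2 | S Y3; A ::= X1 X2 | X2 S | S A; X1 ::= then; X2 ::= else; Y1 ::= X2 A; Y2 ::= X1 S; Y3 ::= X1 Y4; Y4 ::= S X1

Introduce a nonterminal for each terminal appearing in a rule of length ≥ 2: X1 → then, X2 → else.
Binarize each right-hand side of length ≥ 3 by chaining fresh nonterminals (Y1, Y2, …): affected rules were S → X1 X2 A; S → X1 X1 S; S → S X1 S X1.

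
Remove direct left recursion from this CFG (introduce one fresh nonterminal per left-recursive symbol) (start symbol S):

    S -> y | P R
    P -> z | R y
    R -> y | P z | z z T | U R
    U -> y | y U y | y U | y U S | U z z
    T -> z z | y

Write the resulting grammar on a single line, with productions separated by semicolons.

Directly left-recursive nonterminal: U.
For U: α = {z z}, β = {y, y U y, y U, y U S}. Rewrite as U → β U' and U' → α U' | ε.

S -> y | P R; P -> z | R y; R -> y | P z | z z T | U R; U -> y U' | y U y U' | y U U' | y U S U'; T -> z z | y; U' -> z z U' | ε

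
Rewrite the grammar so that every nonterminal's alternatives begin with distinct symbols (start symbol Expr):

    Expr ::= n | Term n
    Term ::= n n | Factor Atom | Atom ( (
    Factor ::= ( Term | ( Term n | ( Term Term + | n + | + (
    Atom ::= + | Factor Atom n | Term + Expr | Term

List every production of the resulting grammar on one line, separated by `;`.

Factor has alternatives sharing prefix '( Term': factor to Factor → ( Term Factor1 with Factor1 → ε | n | Term +.
Atom has alternatives sharing prefix 'Term': factor to Atom → Term Atom1 with Atom1 → + Expr | ε.

Expr ::= n | Term n; Term ::= n n | Factor Atom | Atom ( (; Factor ::= n + | + ( | ( Term Factor1; Atom ::= + | Factor Atom n | Term Atom1; Factor1 ::= ε | n | Term +; Atom1 ::= + Expr | ε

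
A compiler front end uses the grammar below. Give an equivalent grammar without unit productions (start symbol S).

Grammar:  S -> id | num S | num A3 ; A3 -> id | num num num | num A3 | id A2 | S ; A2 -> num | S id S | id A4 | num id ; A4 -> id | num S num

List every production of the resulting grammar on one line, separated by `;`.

S -> id | num S | num A3; A3 -> id | num S | num A3 | num num num | id A2; A2 -> num | S id S | id A4 | num id; A4 -> id | num S num

Unit pairs: A3 ⇒* {S}.
Replace each nonterminal's rules with the union of the non-unit rules of every nonterminal it unit-derives.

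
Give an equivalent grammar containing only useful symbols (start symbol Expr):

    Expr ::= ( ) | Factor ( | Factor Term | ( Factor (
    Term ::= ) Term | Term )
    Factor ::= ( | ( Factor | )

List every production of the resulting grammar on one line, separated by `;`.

Expr ::= ( ) | Factor ( | ( Factor (; Factor ::= ( | ( Factor | )

Generating nonterminals: {Expr, Factor}.
Reachable from Expr after that: {Expr, Factor}.
Removed useless symbols: {Term} and every production mentioning them.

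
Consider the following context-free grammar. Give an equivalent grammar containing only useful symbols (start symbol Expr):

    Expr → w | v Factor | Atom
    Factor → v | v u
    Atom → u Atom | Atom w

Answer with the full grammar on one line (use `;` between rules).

Expr → w | v Factor; Factor → v | v u

Generating nonterminals: {Expr, Factor}.
Reachable from Expr after that: {Expr, Factor}.
Removed useless symbols: {Atom} and every production mentioning them.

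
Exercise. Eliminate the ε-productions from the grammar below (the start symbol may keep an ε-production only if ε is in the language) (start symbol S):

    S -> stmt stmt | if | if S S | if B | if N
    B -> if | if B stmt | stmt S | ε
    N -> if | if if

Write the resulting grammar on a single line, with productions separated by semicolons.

Nullable nonterminals: {B}.
ε ∉ L(G), so no ε-production is kept.
Expand every rule over subsets of its nullable positions: B → if B stmt gives if B stmt | if stmt.

S -> stmt stmt | if | if S S | if B | if N; B -> if | if B stmt | if stmt | stmt S; N -> if | if if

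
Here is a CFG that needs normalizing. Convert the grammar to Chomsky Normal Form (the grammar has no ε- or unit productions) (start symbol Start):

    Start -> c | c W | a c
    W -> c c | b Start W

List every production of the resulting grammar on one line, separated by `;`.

Start -> c | X1 W | X2 X1; W -> X1 X1 | X3 Y1; X1 -> c; X2 -> a; X3 -> b; Y1 -> Start W

Introduce a nonterminal for each terminal appearing in a rule of length ≥ 2: X1 → c, X2 → a, X3 → b.
Binarize each right-hand side of length ≥ 3 by chaining fresh nonterminals (Y1, Y2, …): affected rules were W → X3 Start W.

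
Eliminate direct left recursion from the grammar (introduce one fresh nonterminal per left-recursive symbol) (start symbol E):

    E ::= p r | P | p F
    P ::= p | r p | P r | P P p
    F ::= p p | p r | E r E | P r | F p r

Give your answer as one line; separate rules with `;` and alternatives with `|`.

Directly left-recursive nonterminals: P, F.
For P: α = {r, P p}, β = {p, r p}. Rewrite as P → β P' and P' → α P' | ε.
For F: α = {p r}, β = {p p, p r, E r E, P r}. Rewrite as F → β F' and F' → α F' | ε.

E ::= p r | P | p F; P ::= p P' | r p P'; F ::= p p F' | p r F' | E r E F' | P r F'; P' ::= r P' | P p P' | ε; F' ::= p r F' | ε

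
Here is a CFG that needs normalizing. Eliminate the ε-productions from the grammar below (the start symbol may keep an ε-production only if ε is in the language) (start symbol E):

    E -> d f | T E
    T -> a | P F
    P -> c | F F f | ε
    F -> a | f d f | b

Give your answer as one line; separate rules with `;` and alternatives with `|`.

The nullable symbols are {P}.
ε ∉ L(G), so no ε-production is kept.
Expand every rule over subsets of its nullable positions: T → P F gives P F | F.

E -> d f | T E; T -> a | P F | F; P -> c | F F f; F -> a | f d f | b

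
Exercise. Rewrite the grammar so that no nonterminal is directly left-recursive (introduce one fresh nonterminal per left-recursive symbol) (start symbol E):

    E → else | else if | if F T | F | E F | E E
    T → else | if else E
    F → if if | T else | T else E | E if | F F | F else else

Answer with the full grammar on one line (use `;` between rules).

E → else E' | else if E' | if F T E' | F E'; T → else | if else E; F → if if F' | T else F' | T else E F' | E if F'; E' → F E' | E E' | eps; F' → F F' | else else F' | eps

E, F are directly left-recursive.
For E: α = {F, E}, β = {else, else if, if F T, F}. Rewrite as E → β E' and E' → α E' | ε.
For F: α = {F, else else}, β = {if if, T else, T else E, E if}. Rewrite as F → β F' and F' → α F' | ε.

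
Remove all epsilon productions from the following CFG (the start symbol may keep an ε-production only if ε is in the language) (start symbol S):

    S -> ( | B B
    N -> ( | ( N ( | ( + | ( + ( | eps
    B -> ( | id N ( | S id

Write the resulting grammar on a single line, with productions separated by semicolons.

Nullable nonterminals: {N}.
ε ∉ L(G), so no ε-production is kept.
Add the nullable-subset variants: N → ( N ( gives ( N ( | ( (. B → id N ( gives id N ( | id (.

S -> ( | B B; N -> ( | ( N ( | ( ( | ( + | ( + (; B -> ( | id N ( | id ( | S id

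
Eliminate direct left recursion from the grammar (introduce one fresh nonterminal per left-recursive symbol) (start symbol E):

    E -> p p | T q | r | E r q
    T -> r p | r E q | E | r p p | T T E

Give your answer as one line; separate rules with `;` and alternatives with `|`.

E, T are directly left-recursive.
For E: α = {r q}, β = {p p, T q, r}. Rewrite as E → β E' and E' → α E' | ε.
For T: α = {T E}, β = {r p, r E q, E, r p p}. Rewrite as T → β T' and T' → α T' | ε.

E -> p p E' | T q E' | r E'; T -> r p T' | r E q T' | E T' | r p p T'; E' -> r q E' | epsilon; T' -> T E T' | epsilon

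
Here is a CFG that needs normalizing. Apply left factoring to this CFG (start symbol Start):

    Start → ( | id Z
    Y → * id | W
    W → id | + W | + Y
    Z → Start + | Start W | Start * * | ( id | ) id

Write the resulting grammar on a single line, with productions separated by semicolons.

Start → ( | id Z; Y → * id | W; W → id | + W1; Z → ( id | ) id | Start Z1; W1 → W | Y; Z1 → + | W | * *

W has alternatives sharing prefix '+': factor to W → + W1 with W1 → W | Y.
Z has alternatives sharing prefix 'Start': factor to Z → Start Z1 with Z1 → + | W | * *.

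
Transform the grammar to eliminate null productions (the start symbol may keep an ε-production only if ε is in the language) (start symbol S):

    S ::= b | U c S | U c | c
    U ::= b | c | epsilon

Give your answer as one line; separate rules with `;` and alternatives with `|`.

S ::= b | U c S | c S | U c | c; U ::= b | c

Nullable set = {U}.
ε ∉ L(G), so no ε-production is kept.
For each production, add variants omitting each subset of nullable occurrences: S → U c S gives U c S | c S. S → U c gives U c | c.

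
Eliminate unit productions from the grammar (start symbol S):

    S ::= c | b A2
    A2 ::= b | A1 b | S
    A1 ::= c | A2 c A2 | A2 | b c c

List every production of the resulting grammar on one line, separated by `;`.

Unit pairs: A1 ⇒* {A2, S}; A2 ⇒* {S}.
Replace each nonterminal's rules with the union of the non-unit rules of every nonterminal it unit-derives.

S ::= c | b A2; A2 ::= b | A1 b | c | b A2; A1 ::= b | A1 b | c | A2 c A2 | b c c | b A2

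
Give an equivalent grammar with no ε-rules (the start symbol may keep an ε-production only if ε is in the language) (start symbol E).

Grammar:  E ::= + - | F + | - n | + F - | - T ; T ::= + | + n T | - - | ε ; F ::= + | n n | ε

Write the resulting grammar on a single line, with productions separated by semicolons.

Nullable nonterminals: {F, T}.
ε ∉ L(G), so no ε-production is kept.
Expand every rule over subsets of its nullable positions: E → F + gives F + | +. E → - T gives - T | -. T → + n T gives + n T | + n.

E ::= + - | F + | + | - n | + F - | - T | -; T ::= + | + n T | + n | - -; F ::= + | n n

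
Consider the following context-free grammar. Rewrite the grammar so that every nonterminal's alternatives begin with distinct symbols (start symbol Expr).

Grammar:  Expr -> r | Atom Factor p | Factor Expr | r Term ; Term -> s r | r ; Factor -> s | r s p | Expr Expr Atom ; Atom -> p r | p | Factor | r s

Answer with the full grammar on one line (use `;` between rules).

Expr has alternatives sharing prefix 'r': factor to Expr → r Expr1 with Expr1 → ε | Term.
Atom has alternatives sharing prefix 'p': factor to Atom → p Atom1 with Atom1 → r | ε.

Expr -> Atom Factor p | Factor Expr | r Expr1; Term -> s r | r; Factor -> s | r s p | Expr Expr Atom; Atom -> Factor | r s | p Atom1; Expr1 -> epsilon | Term; Atom1 -> r | epsilon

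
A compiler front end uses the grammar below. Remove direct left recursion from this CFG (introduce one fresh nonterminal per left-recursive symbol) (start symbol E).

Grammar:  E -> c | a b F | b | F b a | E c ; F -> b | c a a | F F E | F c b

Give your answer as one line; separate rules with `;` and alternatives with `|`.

E -> c E' | a b F E' | b E' | F b a E'; F -> b F' | c a a F'; E' -> c E' | ε; F' -> F E F' | c b F' | ε

E, F are directly left-recursive.
For E: α = {c}, β = {c, a b F, b, F b a}. Rewrite as E → β E' and E' → α E' | ε.
For F: α = {F E, c b}, β = {b, c a a}. Rewrite as F → β F' and F' → α F' | ε.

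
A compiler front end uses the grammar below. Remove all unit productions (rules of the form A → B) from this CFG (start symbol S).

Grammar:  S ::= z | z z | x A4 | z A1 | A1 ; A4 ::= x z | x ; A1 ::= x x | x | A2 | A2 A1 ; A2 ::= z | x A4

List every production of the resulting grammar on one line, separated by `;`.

S ::= z | x A4 | x x | x | A2 A1 | z z | z A1; A4 ::= x z | x; A1 ::= z | x A4 | x x | x | A2 A1; A2 ::= z | x A4

Unit pairs: A1 ⇒* {A2}; S ⇒* {A1, A2}.
For every A with A ⇒* B via unit rules, add B's non-unit alternatives to A; then delete every rule of the form X → Y.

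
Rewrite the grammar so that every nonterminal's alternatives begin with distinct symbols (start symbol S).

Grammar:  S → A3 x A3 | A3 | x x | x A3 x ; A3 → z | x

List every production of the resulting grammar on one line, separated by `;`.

S → A3 S' | x S''; A3 → z | x; S' → x A3 | ε; S'' → x | A3 x

S has alternatives sharing prefix 'A3': factor to S → A3 S' with S' → x A3 | ε.
S has alternatives sharing prefix 'x': factor to S → x S'' with S'' → x | A3 x.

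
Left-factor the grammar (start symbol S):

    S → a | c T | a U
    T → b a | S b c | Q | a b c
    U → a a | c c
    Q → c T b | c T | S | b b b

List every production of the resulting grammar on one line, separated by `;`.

S has alternatives sharing prefix 'a': factor to S → a S' with S' → ε | U.
Q has alternatives sharing prefix 'c T': factor to Q → c T Q' with Q' → b | ε.

S → c T | a S'; T → b a | S b c | Q | a b c; U → a a | c c; Q → S | b b b | c T Q'; S' → ε | U; Q' → b | ε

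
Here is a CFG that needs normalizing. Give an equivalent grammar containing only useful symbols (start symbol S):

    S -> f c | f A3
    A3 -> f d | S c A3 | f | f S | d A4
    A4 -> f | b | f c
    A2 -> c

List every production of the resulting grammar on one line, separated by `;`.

S -> f c | f A3; A3 -> f d | S c A3 | f | f S | d A4; A4 -> f | b | f c

Generating nonterminals: {A2, A3, A4, S}.
Reachable from S after that: {A3, A4, S}.
Removed useless symbols: {A2} and every production mentioning them.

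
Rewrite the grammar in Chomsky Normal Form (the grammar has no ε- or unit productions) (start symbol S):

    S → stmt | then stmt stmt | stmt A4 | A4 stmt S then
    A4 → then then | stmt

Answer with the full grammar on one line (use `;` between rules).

S → stmt | X1 Y1 | X2 A4 | A4 Y2; A4 → X1 X1 | stmt; X1 → then; X2 → stmt; Y1 → X2 X2; Y2 → X2 Y3; Y3 → S X1

Introduce a nonterminal for each terminal appearing in a rule of length ≥ 2: X1 → then, X2 → stmt.
Binarize each right-hand side of length ≥ 3 by chaining fresh nonterminals (Y1, Y2, …): affected rules were S → X1 X2 X2; S → A4 X2 S X1.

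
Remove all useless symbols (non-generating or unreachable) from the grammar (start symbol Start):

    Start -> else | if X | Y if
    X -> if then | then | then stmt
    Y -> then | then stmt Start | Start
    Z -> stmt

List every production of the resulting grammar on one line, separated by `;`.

Start -> else | if X | Y if; X -> if then | then | then stmt; Y -> then | then stmt Start | Start

Generating nonterminals: {Start, X, Y, Z}.
Reachable from Start after that: {Start, X, Y}.
Removed useless symbols: {Z} and every production mentioning them.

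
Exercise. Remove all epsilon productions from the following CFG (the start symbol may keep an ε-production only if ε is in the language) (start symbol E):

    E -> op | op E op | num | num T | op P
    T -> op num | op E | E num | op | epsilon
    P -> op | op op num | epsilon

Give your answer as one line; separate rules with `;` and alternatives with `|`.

E -> op | op E op | num | num T | op P; T -> op num | op E | E num | op; P -> op | op op num

Nullable nonterminals: {P, T}.
ε ∉ L(G), so no ε-production is kept.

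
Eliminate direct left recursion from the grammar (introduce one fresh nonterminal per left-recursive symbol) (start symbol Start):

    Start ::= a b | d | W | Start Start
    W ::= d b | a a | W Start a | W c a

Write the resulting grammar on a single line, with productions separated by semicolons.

Start ::= a b Start1 | d Start1 | W Start1; W ::= d b W1 | a a W1; Start1 ::= Start Start1 | ε; W1 ::= Start a W1 | c a W1 | ε

Start, W are directly left-recursive.
For Start: α = {Start}, β = {a b, d, W}. Rewrite as Start → β Start1 and Start1 → α Start1 | ε.
For W: α = {Start a, c a}, β = {d b, a a}. Rewrite as W → β W1 and W1 → α W1 | ε.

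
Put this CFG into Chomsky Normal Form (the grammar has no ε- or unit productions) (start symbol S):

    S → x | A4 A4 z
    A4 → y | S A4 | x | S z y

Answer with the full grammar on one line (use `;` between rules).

Introduce a nonterminal for each terminal appearing in a rule of length ≥ 2: X1 → z, X2 → y.
Binarize each right-hand side of length ≥ 3 by chaining fresh nonterminals (Y1, Y2, …): affected rules were S → A4 A4 X1; A4 → S X1 X2.

S → x | A4 Y1; A4 → y | S A4 | x | S Y2; X1 → z; X2 → y; Y1 → A4 X1; Y2 → X1 X2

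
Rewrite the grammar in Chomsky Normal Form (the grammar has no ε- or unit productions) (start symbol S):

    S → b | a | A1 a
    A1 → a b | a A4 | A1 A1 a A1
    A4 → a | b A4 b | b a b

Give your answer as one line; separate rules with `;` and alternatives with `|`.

S → b | a | A1 X1; A1 → X1 X2 | X1 A4 | A1 Y1; A4 → a | X2 Y3 | X2 Y4; X1 → a; X2 → b; Y1 → A1 Y2; Y2 → X1 A1; Y3 → A4 X2; Y4 → X1 X2

Introduce a nonterminal for each terminal appearing in a rule of length ≥ 2: X1 → a, X2 → b.
Binarize each right-hand side of length ≥ 3 by chaining fresh nonterminals (Y1, Y2, …): affected rules were A1 → A1 A1 X1 A1; A4 → X2 A4 X2; A4 → X2 X1 X2.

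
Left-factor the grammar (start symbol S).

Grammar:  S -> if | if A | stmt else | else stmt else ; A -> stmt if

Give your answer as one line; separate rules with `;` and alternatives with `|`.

S -> stmt else | else stmt else | if S'; A -> stmt if; S' -> eps | A

S has alternatives sharing prefix 'if': factor to S → if S' with S' → ε | A.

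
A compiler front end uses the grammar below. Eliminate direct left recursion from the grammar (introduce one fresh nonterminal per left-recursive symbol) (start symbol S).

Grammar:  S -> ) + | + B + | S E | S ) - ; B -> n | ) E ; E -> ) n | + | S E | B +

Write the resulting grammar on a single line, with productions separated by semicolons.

S is directly left-recursive.
For S: α = {E, ) -}, β = {) +, + B +}. Rewrite as S → β S' and S' → α S' | ε.

S -> ) + S' | + B + S'; B -> n | ) E; E -> ) n | + | S E | B +; S' -> E S' | ) - S' | ε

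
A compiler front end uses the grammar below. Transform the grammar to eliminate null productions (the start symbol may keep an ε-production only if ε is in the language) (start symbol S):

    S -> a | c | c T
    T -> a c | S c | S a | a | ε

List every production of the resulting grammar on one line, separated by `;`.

The nullable symbols are {T}.
ε ∉ L(G), so no ε-production is kept.

S -> a | c | c T; T -> a c | S c | S a | a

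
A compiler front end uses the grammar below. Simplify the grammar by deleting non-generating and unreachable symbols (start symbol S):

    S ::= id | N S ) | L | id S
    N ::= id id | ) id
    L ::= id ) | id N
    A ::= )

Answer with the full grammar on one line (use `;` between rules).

S ::= id | N S ) | L | id S; N ::= id id | ) id; L ::= id ) | id N

Generating nonterminals: {A, L, N, S}.
Reachable from S after that: {L, N, S}.
Removed useless symbols: {A} and every production mentioning them.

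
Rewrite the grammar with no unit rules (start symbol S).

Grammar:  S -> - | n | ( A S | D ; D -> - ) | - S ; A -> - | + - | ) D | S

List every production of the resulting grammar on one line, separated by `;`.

Unit pairs: A ⇒* {D, S}; S ⇒* {D}.
For each unit pair (A, B), copy every non-unit production of B to A, then drop all unit productions.

S -> - ) | - S | - | n | ( A S; D -> - ) | - S; A -> - ) | - S | - | n | ( A S | + - | ) D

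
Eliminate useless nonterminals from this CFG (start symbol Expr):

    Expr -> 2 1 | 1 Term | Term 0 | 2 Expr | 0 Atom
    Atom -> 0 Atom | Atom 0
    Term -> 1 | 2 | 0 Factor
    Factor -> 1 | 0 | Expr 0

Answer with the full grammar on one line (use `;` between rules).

Expr -> 2 1 | 1 Term | Term 0 | 2 Expr; Term -> 1 | 2 | 0 Factor; Factor -> 1 | 0 | Expr 0

Generating nonterminals: {Expr, Factor, Term}.
Reachable from Expr after that: {Expr, Factor, Term}.
Removed useless symbols: {Atom} and every production mentioning them.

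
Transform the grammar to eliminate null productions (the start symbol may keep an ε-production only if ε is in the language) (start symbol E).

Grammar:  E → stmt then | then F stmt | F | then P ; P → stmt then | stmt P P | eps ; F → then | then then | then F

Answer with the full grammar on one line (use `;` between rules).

Nullable nonterminals: {P}.
ε ∉ L(G), so no ε-production is kept.
For each production, add variants omitting each subset of nullable occurrences: E → then P gives then P | then. P → stmt P P gives stmt P P | stmt P | stmt.

E → stmt then | then F stmt | F | then P | then; P → stmt then | stmt P P | stmt P | stmt; F → then | then then | then F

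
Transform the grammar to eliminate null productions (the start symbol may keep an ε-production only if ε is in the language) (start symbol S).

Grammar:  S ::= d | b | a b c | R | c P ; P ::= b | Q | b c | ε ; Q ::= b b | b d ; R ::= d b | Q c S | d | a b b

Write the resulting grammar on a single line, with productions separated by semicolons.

S ::= d | b | a b c | R | c P | c; P ::= b | Q | b c; Q ::= b b | b d; R ::= d b | Q c S | d | a b b

Nullable nonterminals: {P}.
ε ∉ L(G), so no ε-production is kept.
For each production, add variants omitting each subset of nullable occurrences: S → c P gives c P | c.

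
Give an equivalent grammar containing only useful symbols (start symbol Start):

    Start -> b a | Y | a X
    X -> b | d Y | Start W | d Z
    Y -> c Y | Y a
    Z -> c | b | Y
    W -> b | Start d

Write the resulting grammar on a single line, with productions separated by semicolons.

Generating nonterminals: {Start, W, X, Z}.
Reachable from Start after that: {Start, W, X, Z}.
Removed useless symbols: {Y} and every production mentioning them.

Start -> b a | a X; X -> b | Start W | d Z; Z -> c | b; W -> b | Start d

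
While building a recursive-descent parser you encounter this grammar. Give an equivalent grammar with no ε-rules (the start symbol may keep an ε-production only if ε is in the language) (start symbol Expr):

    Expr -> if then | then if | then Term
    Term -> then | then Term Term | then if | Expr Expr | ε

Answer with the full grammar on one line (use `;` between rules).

Expr -> if then | then if | then Term | then; Term -> then | then Term Term | then Term | then if | Expr Expr

Nullable set = {Term}.
ε ∉ L(G), so no ε-production is kept.
Expand every rule over subsets of its nullable positions: Expr → then Term gives then Term | then. Term → then Term Term gives then Term Term | then Term.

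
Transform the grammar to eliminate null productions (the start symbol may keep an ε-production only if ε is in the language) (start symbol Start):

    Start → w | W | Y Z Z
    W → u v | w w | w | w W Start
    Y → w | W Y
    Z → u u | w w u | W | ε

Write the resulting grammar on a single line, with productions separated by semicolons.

The nullable symbols are {Z}.
ε ∉ L(G), so no ε-production is kept.
Expand every rule over subsets of its nullable positions: Start → Y Z Z gives Y Z Z | Y Z | Y.

Start → w | W | Y Z Z | Y Z | Y; W → u v | w w | w | w W Start; Y → w | W Y; Z → u u | w w u | W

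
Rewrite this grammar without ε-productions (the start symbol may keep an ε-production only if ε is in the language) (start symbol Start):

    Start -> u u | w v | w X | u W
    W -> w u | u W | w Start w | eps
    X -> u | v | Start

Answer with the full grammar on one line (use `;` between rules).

Nullable nonterminals: {W}.
ε ∉ L(G), so no ε-production is kept.
For each production, add variants omitting each subset of nullable occurrences: Start → u W gives u W | u. W → u W gives u W | u.

Start -> u u | w v | w X | u W | u; W -> w u | u W | u | w Start w; X -> u | v | Start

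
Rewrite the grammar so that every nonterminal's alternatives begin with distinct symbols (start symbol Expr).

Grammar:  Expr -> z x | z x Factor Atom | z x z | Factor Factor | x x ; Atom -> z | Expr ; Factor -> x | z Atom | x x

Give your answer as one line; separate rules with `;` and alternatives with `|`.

Expr -> Factor Factor | x x | z x Expr1; Atom -> z | Expr; Factor -> z Atom | x Factor1; Expr1 -> ε | Factor Atom | z; Factor1 -> ε | x

Expr has alternatives sharing prefix 'z x': factor to Expr → z x Expr1 with Expr1 → ε | Factor Atom | z.
Factor has alternatives sharing prefix 'x': factor to Factor → x Factor1 with Factor1 → ε | x.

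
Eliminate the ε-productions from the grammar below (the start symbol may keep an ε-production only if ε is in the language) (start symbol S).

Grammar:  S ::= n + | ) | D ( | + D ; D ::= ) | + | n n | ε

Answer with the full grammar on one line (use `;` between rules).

Nullable set = {D}.
ε ∉ L(G), so no ε-production is kept.
Add the nullable-subset variants: S → D ( gives D ( | (. S → + D gives + D | +.

S ::= n + | ) | D ( | ( | + D | +; D ::= ) | + | n n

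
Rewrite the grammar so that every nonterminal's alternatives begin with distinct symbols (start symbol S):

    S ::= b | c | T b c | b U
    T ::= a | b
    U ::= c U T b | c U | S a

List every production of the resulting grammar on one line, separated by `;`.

S ::= c | T b c | b S'; T ::= a | b; U ::= S a | c U U'; S' ::= ε | U; U' ::= T b | ε

S has alternatives sharing prefix 'b': factor to S → b S' with S' → ε | U.
U has alternatives sharing prefix 'c U': factor to U → c U U' with U' → T b | ε.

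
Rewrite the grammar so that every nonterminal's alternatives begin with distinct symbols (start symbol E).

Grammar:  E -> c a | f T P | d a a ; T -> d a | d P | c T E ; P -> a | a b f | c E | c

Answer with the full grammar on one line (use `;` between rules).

E -> c a | f T P | d a a; T -> c T E | d T'; P -> a P' | c P''; T' -> a | P; P' -> ε | b f; P'' -> E | ε

T has alternatives sharing prefix 'd': factor to T → d T' with T' → a | P.
P has alternatives sharing prefix 'a': factor to P → a P' with P' → ε | b f.
P has alternatives sharing prefix 'c': factor to P → c P'' with P'' → E | ε.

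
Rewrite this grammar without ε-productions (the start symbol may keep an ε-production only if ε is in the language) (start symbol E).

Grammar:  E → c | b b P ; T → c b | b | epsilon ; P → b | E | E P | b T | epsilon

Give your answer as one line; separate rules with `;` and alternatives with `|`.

The nullable symbols are {P, T}.
ε ∉ L(G), so no ε-production is kept.
Expand every rule over subsets of its nullable positions: E → b b P gives b b P | b b.

E → c | b b P | b b; T → c b | b; P → b | E | E P | b T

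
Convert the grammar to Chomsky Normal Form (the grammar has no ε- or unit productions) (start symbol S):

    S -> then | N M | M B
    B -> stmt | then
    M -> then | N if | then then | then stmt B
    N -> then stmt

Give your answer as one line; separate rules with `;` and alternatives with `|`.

Introduce a nonterminal for each terminal appearing in a rule of length ≥ 2: X1 → if, X2 → then, X3 → stmt.
Binarize each right-hand side of length ≥ 3 by chaining fresh nonterminals (Y1, Y2, …): affected rules were M → X2 X3 B.

S -> then | N M | M B; B -> stmt | then; M -> then | N X1 | X2 X2 | X2 Y1; N -> X2 X3; X1 -> if; X2 -> then; X3 -> stmt; Y1 -> X3 B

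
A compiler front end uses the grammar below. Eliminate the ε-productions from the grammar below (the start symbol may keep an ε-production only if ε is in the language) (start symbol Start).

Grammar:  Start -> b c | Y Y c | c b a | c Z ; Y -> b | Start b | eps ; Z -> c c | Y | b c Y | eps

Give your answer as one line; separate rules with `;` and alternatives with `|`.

Nullable nonterminals: {Y, Z}.
ε ∉ L(G), so no ε-production is kept.
Add the nullable-subset variants: Start → Y Y c gives Y Y c | Y c | c. Z → b c Y gives b c Y | b c.

Start -> b c | Y Y c | Y c | c | c b a | c Z; Y -> b | Start b; Z -> c c | Y | b c Y | b c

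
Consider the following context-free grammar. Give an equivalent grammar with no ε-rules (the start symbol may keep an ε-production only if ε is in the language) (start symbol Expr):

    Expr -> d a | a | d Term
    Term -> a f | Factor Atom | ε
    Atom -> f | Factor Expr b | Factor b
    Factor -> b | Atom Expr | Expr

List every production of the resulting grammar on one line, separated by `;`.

Nullable nonterminals: {Term}.
ε ∉ L(G), so no ε-production is kept.
For each production, add variants omitting each subset of nullable occurrences: Expr → d Term gives d Term | d.

Expr -> d a | a | d Term | d; Term -> a f | Factor Atom; Atom -> f | Factor Expr b | Factor b; Factor -> b | Atom Expr | Expr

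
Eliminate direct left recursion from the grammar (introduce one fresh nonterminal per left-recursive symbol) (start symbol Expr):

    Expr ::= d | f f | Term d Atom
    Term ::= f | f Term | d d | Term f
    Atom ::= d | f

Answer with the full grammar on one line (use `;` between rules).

Left recursion appears on Term.
For Term: α = {f}, β = {f, f Term, d d}. Rewrite as Term → β Term1 and Term1 → α Term1 | ε.

Expr ::= d | f f | Term d Atom; Term ::= f Term1 | f Term Term1 | d d Term1; Atom ::= d | f; Term1 ::= f Term1 | ε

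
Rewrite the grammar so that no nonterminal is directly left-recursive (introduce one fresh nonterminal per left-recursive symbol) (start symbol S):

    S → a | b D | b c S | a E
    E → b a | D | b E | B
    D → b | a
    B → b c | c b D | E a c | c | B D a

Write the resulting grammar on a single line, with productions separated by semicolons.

B is directly left-recursive.
For B: α = {D a}, β = {b c, c b D, E a c, c}. Rewrite as B → β B' and B' → α B' | ε.

S → a | b D | b c S | a E; E → b a | D | b E | B; D → b | a; B → b c B' | c b D B' | E a c B' | c B'; B' → D a B' | epsilon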